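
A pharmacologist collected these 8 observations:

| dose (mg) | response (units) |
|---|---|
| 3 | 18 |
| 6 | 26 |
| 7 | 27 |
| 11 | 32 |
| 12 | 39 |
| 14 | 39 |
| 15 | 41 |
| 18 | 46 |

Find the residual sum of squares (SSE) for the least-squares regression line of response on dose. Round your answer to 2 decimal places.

n = 8, Σx = 86, Σy = 268, Σxy = 3208, Σx² = 1104, Σy² = 9592
Sxx = Σx² − (Σx)²/n = 1104 − 924.5 = 179.5
Sxy = Σxy − (Σx)(Σy)/n = 3208 − 2881 = 327
Syy = Σy² − (Σy)²/n = 9592 − 8978 = 614
b = Sxy/Sxx = 327/179.5 = 1.821727
SSE = Syy − b·Sxy = 614 − 1.821727·327 = 18.295265

18.30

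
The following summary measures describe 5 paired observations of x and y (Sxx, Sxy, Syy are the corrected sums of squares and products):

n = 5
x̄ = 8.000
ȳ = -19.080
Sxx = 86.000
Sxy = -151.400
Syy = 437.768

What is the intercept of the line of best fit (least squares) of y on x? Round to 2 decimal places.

b = Sxy/Sxx = -151.4/86 = -1.760465
a = ȳ − b·x̄ = -19.08 − (-1.760465)·8 = -4.996279

-5.00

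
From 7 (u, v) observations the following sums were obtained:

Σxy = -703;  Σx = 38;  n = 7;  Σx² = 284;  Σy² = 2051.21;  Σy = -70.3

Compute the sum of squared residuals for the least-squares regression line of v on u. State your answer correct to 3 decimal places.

Sxx = Σx² − (Σx)²/n = 284 − 206.285714 = 77.714286
Sxy = Σxy − (Σx)(Σy)/n = -703 − (-381.628571) = -321.371429
Syy = Σy² − (Σy)²/n = 2051.21 − 706.012857 = 1345.197143
b = Sxy/Sxx = -321.371429/77.714286 = -4.135294
SSE = Syy − b·Sxy = 1345.197143 − (-4.135294)·(-321.371429) = 16.231765

16.232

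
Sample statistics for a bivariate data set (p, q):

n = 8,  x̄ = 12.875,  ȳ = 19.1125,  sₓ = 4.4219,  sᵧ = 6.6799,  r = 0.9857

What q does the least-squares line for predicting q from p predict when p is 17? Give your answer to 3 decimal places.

b = r · sᵧ/sₓ = 0.9857 · 6.6799/4.4219 = 1.489038
a = ȳ − b·x̄ = 19.1125 − 1.489038·12.875 = -0.058865
ŷ(17) = a + b·17 = -0.058865 + 1.489038·17 = 25.254782

25.255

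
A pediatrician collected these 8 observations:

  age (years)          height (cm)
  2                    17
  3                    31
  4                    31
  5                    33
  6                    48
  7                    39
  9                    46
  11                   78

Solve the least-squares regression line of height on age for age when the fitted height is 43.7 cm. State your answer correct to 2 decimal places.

n = 8, Σx = 47, Σy = 323, Σxy = 2249, Σx² = 341
Sxx = Σx² − (Σx)²/n = 341 − 276.125 = 64.875
Sxy = Σxy − (Σx)(Σy)/n = 2249 − 1897.625 = 351.375
b = Sxy/Sxx = 351.375/64.875 = 5.416185
a = ȳ − b·x̄ = 40.375 − 5.416185·5.875 = 8.554913
Set a + b·x = 43.7: x = (43.7 − 8.554913) / 5.416185 = 6.488901

6.49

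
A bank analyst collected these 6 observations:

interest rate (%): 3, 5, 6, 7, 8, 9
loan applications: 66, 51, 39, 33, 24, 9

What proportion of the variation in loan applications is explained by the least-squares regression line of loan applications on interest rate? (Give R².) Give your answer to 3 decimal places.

n = 6, Σx = 38, Σy = 222, Σxy = 1191, Σx² = 264, Σy² = 10224
Sxx = Σx² − (Σx)²/n = 264 − 240.666667 = 23.333333
Sxy = Σxy − (Σx)(Σy)/n = 1191 − 1406 = -215
Syy = Σy² − (Σy)²/n = 10224 − 8214 = 2010
R² = Sxy²/(Sxx·Syy) = (-215)²/(23.333333·2010) = 0.985608

0.986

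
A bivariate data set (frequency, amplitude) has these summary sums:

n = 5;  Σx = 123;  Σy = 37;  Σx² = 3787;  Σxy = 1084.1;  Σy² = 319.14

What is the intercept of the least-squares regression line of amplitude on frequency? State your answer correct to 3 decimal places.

1.780

Sxx = Σx² − (Σx)²/n = 3787 − 3025.8 = 761.2
Sxy = Σxy − (Σx)(Σy)/n = 1084.1 − 910.2 = 173.9
b = Sxy/Sxx = 173.9/761.2 = 0.228455
a = ȳ − b·x̄ = 7.4 − 0.228455·24.6 = 1.780005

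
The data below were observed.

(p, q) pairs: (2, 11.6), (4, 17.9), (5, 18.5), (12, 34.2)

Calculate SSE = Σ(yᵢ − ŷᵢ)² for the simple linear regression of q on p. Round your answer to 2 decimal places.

2.10

n = 4, Σx = 23, Σy = 82.2, Σxy = 597.7, Σx² = 189, Σy² = 1966.86
Sxx = Σx² − (Σx)²/n = 189 − 132.25 = 56.75
Sxy = Σxy − (Σx)(Σy)/n = 597.7 − 472.65 = 125.05
Syy = Σy² − (Σy)²/n = 1966.86 − 1689.21 = 277.65
b = Sxy/Sxx = 125.05/56.75 = 2.203524
SSE = Syy − b·Sxy = 277.65 − 2.203524·125.05 = 2.099295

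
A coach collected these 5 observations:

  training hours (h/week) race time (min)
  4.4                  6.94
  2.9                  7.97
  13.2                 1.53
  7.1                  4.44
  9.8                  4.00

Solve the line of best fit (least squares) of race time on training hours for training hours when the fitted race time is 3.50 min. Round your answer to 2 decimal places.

n = 5, Σx = 37.4, Σy = 24.88, Σxy = 144.569, Σx² = 348.46
Sxx = Σx² − (Σx)²/n = 348.46 − 279.752 = 68.708
Sxy = Σxy − (Σx)(Σy)/n = 144.569 − 186.1024 = -41.5334
b = Sxy/Sxx = -41.5334/68.708 = -0.604491
a = ȳ − b·x̄ = 4.976 − (-0.604491)·7.48 = 9.497596
Set a + b·x = 3.50: x = (3.50 − 9.497596) / (-0.604491) = 9.921722

9.92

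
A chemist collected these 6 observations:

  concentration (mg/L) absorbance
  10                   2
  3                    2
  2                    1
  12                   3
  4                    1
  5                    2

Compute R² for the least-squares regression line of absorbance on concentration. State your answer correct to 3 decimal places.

n = 6, Σx = 36, Σy = 11, Σxy = 78, Σx² = 298, Σy² = 23
Sxx = Σx² − (Σx)²/n = 298 − 216 = 82
Sxy = Σxy − (Σx)(Σy)/n = 78 − 66 = 12
Syy = Σy² − (Σy)²/n = 23 − 20.166667 = 2.833333
R² = Sxy²/(Sxx·Syy) = (12)²/(82·2.833333) = 0.619799

0.620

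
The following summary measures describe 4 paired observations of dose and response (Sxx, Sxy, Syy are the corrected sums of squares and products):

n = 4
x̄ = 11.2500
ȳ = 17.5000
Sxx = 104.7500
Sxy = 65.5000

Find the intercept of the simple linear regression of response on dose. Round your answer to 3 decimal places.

10.465

b = Sxy/Sxx = 65.5/104.75 = 0.625298
a = ȳ − b·x̄ = 17.5 − 0.625298·11.25 = 10.465394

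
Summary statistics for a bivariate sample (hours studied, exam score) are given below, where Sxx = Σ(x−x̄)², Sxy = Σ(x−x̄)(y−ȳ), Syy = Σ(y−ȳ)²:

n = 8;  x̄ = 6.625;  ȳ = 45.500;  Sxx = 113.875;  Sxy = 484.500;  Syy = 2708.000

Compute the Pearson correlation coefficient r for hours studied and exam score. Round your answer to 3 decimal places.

0.872

r = Sxy/√(Sxx·Syy) = 484.5/√(308373.5) = 484.5/555.313875 = 0.872480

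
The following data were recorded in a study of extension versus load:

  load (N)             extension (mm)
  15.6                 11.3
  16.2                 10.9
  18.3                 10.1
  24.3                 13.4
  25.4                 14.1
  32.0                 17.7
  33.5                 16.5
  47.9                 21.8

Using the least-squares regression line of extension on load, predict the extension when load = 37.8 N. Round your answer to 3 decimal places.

n = 8, Σx = 213.2, Σy = 115.8, Σxy = 3384.82, Σx² = 6517
Sxx = Σx² − (Σx)²/n = 6517 − 5681.78 = 835.22
Sxy = Σxy − (Σx)(Σy)/n = 3384.82 − 3086.07 = 298.75
b = Sxy/Sxx = 298.75/835.22 = 0.357690
a = ȳ − b·x̄ = 14.475 − 0.357690·26.65 = 4.942556
ŷ(37.8) = a + b·37.8 = 4.942556 + 0.357690·37.8 = 18.463246

18.463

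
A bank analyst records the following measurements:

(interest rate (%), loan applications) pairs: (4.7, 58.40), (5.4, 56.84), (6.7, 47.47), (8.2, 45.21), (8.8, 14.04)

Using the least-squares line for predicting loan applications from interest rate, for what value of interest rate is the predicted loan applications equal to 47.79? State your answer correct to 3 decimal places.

6.367

n = 5, Σx = 33.8, Σy = 221.96, Σxy = 1393.739, Σx² = 240.82
Sxx = Σx² − (Σx)²/n = 240.82 − 228.488 = 12.332
Sxy = Σxy − (Σx)(Σy)/n = 1393.739 − 1500.4496 = -106.7106
b = Sxy/Sxx = -106.7106/12.332 = -8.653146
a = ȳ − b·x̄ = 44.392 − (-8.653146)·6.76 = 102.887269
Set a + b·x = 47.79: x = (47.79 − 102.887269) / (-8.653146) = 6.367310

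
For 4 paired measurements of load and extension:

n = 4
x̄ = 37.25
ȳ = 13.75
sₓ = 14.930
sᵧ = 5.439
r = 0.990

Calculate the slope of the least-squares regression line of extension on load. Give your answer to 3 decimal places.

b = r · sᵧ/sₓ = 0.99 · 5.439/14.93 = 0.360657

0.361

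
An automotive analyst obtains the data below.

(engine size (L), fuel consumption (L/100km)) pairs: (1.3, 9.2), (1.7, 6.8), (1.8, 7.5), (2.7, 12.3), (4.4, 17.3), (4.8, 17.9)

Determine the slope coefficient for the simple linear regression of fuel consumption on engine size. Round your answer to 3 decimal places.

3.142

n = 6, Σx = 16.7, Σy = 71, Σxy = 232.27, Σx² = 57.51
Sxx = Σx² − (Σx)²/n = 57.51 − 46.481667 = 11.028333
Sxy = Σxy − (Σx)(Σy)/n = 232.27 − 197.616667 = 34.653333
b = Sxy/Sxx = 34.653333/11.028333 = 3.142209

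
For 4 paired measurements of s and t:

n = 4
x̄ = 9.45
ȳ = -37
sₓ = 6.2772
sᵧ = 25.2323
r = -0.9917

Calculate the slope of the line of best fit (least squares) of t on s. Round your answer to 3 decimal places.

-3.986

b = r · sᵧ/sₓ = -0.9917 · 25.2323/6.2772 = -3.986311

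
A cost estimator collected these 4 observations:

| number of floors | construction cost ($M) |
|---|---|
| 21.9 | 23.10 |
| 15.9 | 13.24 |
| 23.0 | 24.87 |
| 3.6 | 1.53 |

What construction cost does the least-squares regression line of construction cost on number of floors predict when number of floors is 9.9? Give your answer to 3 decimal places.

8.277

n = 4, Σx = 64.4, Σy = 62.74, Σxy = 1293.924, Σx² = 1274.38
Sxx = Σx² − (Σx)²/n = 1274.38 − 1036.84 = 237.54
Sxy = Σxy − (Σx)(Σy)/n = 1293.924 − 1010.114 = 283.81
b = Sxy/Sxx = 283.81/237.54 = 1.194788
a = ȳ − b·x̄ = 15.685 − 1.194788·16.1 = -3.551091
ŷ(9.9) = a + b·9.9 = -3.551091 + 1.194788·9.9 = 8.277313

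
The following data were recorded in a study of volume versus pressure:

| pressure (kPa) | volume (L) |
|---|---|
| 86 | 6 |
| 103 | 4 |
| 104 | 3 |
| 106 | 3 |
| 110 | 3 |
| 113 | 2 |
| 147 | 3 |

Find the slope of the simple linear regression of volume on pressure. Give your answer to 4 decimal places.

-0.0397

n = 7, Σx = 769, Σy = 24, Σxy = 2555, Σx² = 86535
Sxx = Σx² − (Σx)²/n = 86535 − 84480.142857 = 2054.857143
Sxy = Σxy − (Σx)(Σy)/n = 2555 − 2636.571429 = -81.571429
b = Sxy/Sxx = -81.571429/2054.857143 = -0.039697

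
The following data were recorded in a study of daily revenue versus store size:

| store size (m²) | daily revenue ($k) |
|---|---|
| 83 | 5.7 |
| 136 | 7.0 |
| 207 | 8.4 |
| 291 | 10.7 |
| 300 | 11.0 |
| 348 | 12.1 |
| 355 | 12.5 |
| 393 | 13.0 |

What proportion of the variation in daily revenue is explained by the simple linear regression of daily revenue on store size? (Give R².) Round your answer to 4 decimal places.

0.9966

n = 8, Σx = 2113, Σy = 80.4, Σxy = 23334.9, Σx² = 644493, Σy² = 859.2
Sxx = Σx² − (Σx)²/n = 644493 − 558096.125 = 86396.875
Sxy = Σxy − (Σx)(Σy)/n = 23334.9 − 21235.65 = 2099.25
Syy = Σy² − (Σy)²/n = 859.2 − 808.02 = 51.18
R² = Sxy²/(Sxx·Syy) = (2099.25)²/(86396.875·51.18) = 0.996621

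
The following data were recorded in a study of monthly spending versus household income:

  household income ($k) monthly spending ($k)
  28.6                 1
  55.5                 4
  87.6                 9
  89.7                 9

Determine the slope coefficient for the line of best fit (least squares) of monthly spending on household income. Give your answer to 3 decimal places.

n = 4, Σx = 261.4, Σy = 23, Σxy = 1846.3, Σx² = 19618.06
Sxx = Σx² − (Σx)²/n = 19618.06 − 17082.49 = 2535.57
Sxy = Σxy − (Σx)(Σy)/n = 1846.3 − 1503.05 = 343.25
b = Sxy/Sxx = 343.25/2535.57 = 0.135374

0.135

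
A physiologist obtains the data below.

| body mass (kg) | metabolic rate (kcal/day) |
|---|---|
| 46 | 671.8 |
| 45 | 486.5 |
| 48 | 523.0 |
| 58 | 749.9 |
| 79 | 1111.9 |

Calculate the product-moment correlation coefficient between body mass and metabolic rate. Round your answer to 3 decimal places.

n = 5, Σx = 276, Σy = 3543.1, Σxy = 209233.6, Σx² = 16050, Σy² = 2760198.11
Sxx = Σx² − (Σx)²/n = 16050 − 15235.2 = 814.8
Sxy = Σxy − (Σx)(Σy)/n = 209233.6 − 195579.12 = 13654.48
Syy = Σy² − (Σy)²/n = 2760198.11 − 2510711.522 = 249486.588
r = Sxy/√(Sxx·Syy) = 13654.48/√(203281671.9024) = 13654.48/14257.688168 = 0.957692

0.958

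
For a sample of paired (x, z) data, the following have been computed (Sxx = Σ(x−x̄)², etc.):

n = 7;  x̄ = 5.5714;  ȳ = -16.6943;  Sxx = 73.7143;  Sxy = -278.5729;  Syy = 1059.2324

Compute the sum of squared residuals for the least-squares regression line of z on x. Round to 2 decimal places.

6.48

b = Sxy/Sxx = -278.5729/73.7143 = -3.779089
SSE = Syy − b·Sxy = 1059.2324 − (-3.779089)·(-278.5729) = 6.480619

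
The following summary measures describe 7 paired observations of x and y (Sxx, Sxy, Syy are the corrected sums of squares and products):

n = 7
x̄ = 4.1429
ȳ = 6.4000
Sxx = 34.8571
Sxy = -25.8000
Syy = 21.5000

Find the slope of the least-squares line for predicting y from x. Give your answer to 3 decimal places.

b = Sxy/Sxx = -25.8/34.8571 = -0.740165

-0.740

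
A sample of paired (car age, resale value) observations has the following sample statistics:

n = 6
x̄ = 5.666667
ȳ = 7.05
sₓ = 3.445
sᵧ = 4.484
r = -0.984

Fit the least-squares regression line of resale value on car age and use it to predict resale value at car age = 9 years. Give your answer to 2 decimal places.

b = r · sᵧ/sₓ = -0.984 · 4.484/3.445 = -1.280771
a = ȳ − b·x̄ = 7.05 − (-1.280771)·5.666667 = 14.307703
ŷ(9) = a + b·9 = 14.307703 + (-1.280771)·9 = 2.780764

2.78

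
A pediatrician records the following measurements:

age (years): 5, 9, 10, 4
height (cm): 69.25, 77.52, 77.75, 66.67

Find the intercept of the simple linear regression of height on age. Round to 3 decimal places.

59.395

n = 4, Σx = 28, Σy = 291.19, Σxy = 2088.11, Σx² = 222
Sxx = Σx² − (Σx)²/n = 222 − 196 = 26
Sxy = Σxy − (Σx)(Σy)/n = 2088.11 − 2038.33 = 49.78
b = Sxy/Sxx = 49.78/26 = 1.914615
a = ȳ − b·x̄ = 72.7975 − 1.914615·7 = 59.395192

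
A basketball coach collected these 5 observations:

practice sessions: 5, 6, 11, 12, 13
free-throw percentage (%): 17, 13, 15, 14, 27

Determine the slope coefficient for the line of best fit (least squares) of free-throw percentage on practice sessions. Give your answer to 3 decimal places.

n = 5, Σx = 47, Σy = 86, Σxy = 847, Σx² = 495
Sxx = Σx² − (Σx)²/n = 495 − 441.8 = 53.2
Sxy = Σxy − (Σx)(Σy)/n = 847 − 808.4 = 38.6
b = Sxy/Sxx = 38.6/53.2 = 0.725564

0.726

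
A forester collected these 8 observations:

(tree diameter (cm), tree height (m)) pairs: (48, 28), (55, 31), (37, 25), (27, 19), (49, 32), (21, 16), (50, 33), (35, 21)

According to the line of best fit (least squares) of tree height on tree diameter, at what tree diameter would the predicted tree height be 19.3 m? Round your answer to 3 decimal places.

27.793

n = 8, Σx = 322, Σy = 205, Σxy = 8776, Σx² = 13994
Sxx = Σx² − (Σx)²/n = 13994 − 12960.5 = 1033.5
Sxy = Σxy − (Σx)(Σy)/n = 8776 − 8251.25 = 524.75
b = Sxy/Sxx = 524.75/1033.5 = 0.507741
a = ȳ − b·x̄ = 25.625 − 0.507741·40.25 = 5.188437
Set a + b·x = 19.3: x = (19.3 − 5.188437) / 0.507741 = 27.792854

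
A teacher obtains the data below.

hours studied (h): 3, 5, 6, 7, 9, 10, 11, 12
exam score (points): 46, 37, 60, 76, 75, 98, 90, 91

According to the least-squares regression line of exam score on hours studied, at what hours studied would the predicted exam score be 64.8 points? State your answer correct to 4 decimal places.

n = 8, Σx = 63, Σy = 573, Σxy = 4952, Σx² = 565
Sxx = Σx² − (Σx)²/n = 565 − 496.125 = 68.875
Sxy = Σxy − (Σx)(Σy)/n = 4952 − 4512.375 = 439.625
b = Sxy/Sxx = 439.625/68.875 = 6.382940
a = ȳ − b·x̄ = 71.625 − 6.382940·7.875 = 21.359347
Set a + b·x = 64.8: x = (64.8 − 21.359347) / 6.382940 = 6.805744

6.8057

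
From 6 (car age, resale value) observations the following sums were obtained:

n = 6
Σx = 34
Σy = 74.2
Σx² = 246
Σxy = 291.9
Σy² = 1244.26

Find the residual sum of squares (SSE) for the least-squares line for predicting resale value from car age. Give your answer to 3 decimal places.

Sxx = Σx² − (Σx)²/n = 246 − 192.666667 = 53.333333
Sxy = Σxy − (Σx)(Σy)/n = 291.9 − 420.466667 = -128.566667
Syy = Σy² − (Σy)²/n = 1244.26 − 917.606667 = 326.653333
b = Sxy/Sxx = -128.566667/53.333333 = -2.410625
SSE = Syy − b·Sxy = 326.653333 − (-2.410625)·(-128.566667) = 16.727313

16.727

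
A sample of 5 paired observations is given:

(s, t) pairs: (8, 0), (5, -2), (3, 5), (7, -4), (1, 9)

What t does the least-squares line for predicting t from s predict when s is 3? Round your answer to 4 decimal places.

4.4756

n = 5, Σx = 24, Σy = 8, Σxy = -14, Σx² = 148
Sxx = Σx² − (Σx)²/n = 148 − 115.2 = 32.8
Sxy = Σxy − (Σx)(Σy)/n = -14 − 38.4 = -52.4
b = Sxy/Sxx = -52.4/32.8 = -1.597561
a = ȳ − b·x̄ = 1.6 − (-1.597561)·4.8 = 9.268293
ŷ(3) = a + b·3 = 9.268293 + (-1.597561)·3 = 4.475610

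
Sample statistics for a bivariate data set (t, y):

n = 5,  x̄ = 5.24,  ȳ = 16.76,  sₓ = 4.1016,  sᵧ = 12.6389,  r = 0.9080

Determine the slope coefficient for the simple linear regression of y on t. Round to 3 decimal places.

2.798

b = r · sᵧ/sₓ = 0.908 · 12.6389/4.1016 = 2.797962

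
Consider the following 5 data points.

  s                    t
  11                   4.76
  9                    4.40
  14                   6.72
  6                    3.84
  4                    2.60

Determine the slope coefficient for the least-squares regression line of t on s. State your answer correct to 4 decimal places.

n = 5, Σx = 44, Σy = 22.32, Σxy = 219.48, Σx² = 450
Sxx = Σx² − (Σx)²/n = 450 − 387.2 = 62.8
Sxy = Σxy − (Σx)(Σy)/n = 219.48 − 196.416 = 23.064
b = Sxy/Sxx = 23.064/62.8 = 0.367261

0.3673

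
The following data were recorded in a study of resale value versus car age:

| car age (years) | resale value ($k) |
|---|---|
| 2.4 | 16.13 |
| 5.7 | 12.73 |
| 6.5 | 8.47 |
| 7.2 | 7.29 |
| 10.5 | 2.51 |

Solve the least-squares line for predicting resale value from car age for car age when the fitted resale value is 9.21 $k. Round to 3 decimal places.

6.584

n = 5, Σx = 32.3, Σy = 47.13, Σxy = 245.171, Σx² = 242.59
Sxx = Σx² − (Σx)²/n = 242.59 − 208.658 = 33.932
Sxy = Σxy − (Σx)(Σy)/n = 245.171 − 304.4598 = -59.2888
b = Sxy/Sxx = -59.2888/33.932 = -1.747283
a = ȳ − b·x̄ = 9.426 − (-1.747283)·6.46 = 20.713447
Set a + b·x = 9.21: x = (9.21 − 20.713447) / (-1.747283) = 6.583621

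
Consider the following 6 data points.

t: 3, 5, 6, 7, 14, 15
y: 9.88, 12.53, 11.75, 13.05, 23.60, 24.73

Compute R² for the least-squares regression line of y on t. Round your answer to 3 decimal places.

n = 6, Σx = 50, Σy = 95.54, Σxy = 955.49, Σx² = 540, Σy² = 1731.5132
Sxx = Σx² − (Σx)²/n = 540 − 416.666667 = 123.333333
Sxy = Σxy − (Σx)(Σy)/n = 955.49 − 796.166667 = 159.323333
Syy = Σy² − (Σy)²/n = 1731.5132 − 1521.315267 = 210.197933
R² = Sxy²/(Sxx·Syy) = (159.323333)²/(123.333333·210.197933) = 0.979151

0.979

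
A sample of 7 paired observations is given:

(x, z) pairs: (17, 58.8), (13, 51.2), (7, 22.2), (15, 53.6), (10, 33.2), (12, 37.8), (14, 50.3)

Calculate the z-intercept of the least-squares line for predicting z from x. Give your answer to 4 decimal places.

n = 7, Σx = 88, Σy = 307.1, Σxy = 4114.4, Σx² = 1172
Sxx = Σx² − (Σx)²/n = 1172 − 1106.285714 = 65.714286
Sxy = Σxy − (Σx)(Σy)/n = 4114.4 − 3860.685714 = 253.714286
b = Sxy/Sxx = 253.714286/65.714286 = 3.860870
a = ȳ − b·x̄ = 43.871429 − 3.860870·12.571429 = -4.665217

-4.6652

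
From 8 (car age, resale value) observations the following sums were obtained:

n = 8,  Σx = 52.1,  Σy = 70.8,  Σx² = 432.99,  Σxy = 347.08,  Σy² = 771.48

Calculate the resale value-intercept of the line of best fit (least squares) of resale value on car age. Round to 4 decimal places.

16.7747

Sxx = Σx² − (Σx)²/n = 432.99 − 339.30125 = 93.68875
Sxy = Σxy − (Σx)(Σy)/n = 347.08 − 461.085 = -114.005
b = Sxy/Sxx = -114.005/93.68875 = -1.216848
a = ȳ − b·x̄ = 8.85 − (-1.216848)·6.5125 = 16.774725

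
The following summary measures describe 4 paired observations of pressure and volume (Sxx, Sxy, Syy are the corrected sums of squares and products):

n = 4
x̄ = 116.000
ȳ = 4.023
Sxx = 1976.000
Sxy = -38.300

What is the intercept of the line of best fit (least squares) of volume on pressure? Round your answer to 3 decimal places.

b = Sxy/Sxx = -38.3/1976 = -0.019383
a = ȳ − b·x̄ = 4.023 − (-0.019383)·116 = 6.271381

6.271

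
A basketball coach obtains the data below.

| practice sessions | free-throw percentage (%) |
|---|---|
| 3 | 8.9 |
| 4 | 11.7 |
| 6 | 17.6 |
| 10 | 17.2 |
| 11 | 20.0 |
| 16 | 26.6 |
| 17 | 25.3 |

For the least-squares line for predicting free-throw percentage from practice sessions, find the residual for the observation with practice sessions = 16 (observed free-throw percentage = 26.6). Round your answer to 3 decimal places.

1.202

n = 7, Σx = 67, Σy = 127.3, Σxy = 1426.8, Σx² = 827
Sxx = Σx² − (Σx)²/n = 827 − 641.285714 = 185.714286
Sxy = Σxy − (Σx)(Σy)/n = 1426.8 − 1218.442857 = 208.357143
b = Sxy/Sxx = 208.357143/185.714286 = 1.121923
a = ȳ − b·x̄ = 18.185714 − 1.121923·9.571429 = 7.447308
ŷ(16) = 7.447308 + 1.121923·16 = 25.398077
residual = y − ŷ = 26.6 − 25.398077 = 1.201923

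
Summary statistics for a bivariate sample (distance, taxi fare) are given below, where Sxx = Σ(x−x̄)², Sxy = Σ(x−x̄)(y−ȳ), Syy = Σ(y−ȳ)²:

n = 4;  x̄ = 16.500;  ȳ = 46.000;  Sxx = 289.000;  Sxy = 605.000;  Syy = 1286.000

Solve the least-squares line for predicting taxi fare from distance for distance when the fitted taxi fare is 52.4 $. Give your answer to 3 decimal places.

b = Sxy/Sxx = 605/289 = 2.093426
a = ȳ − b·x̄ = 46 − 2.093426·16.5 = 11.458478
Set a + b·x = 52.4: x = (52.4 − 11.458478) / 2.093426 = 19.557190

19.557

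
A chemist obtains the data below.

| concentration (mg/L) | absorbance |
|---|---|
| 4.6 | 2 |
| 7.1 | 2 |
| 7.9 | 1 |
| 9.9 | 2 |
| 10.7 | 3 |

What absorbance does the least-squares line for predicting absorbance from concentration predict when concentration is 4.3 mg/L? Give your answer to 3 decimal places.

1.550

n = 5, Σx = 40.2, Σy = 10, Σxy = 83.2, Σx² = 346.48
Sxx = Σx² − (Σx)²/n = 346.48 − 323.208 = 23.272
Sxy = Σxy − (Σx)(Σy)/n = 83.2 − 80.4 = 2.8
b = Sxy/Sxx = 2.8/23.272 = 0.120316
a = ȳ − b·x̄ = 2 − 0.120316·8.04 = 1.032657
ŷ(4.3) = a + b·4.3 = 1.032657 + 0.120316·4.3 = 1.550017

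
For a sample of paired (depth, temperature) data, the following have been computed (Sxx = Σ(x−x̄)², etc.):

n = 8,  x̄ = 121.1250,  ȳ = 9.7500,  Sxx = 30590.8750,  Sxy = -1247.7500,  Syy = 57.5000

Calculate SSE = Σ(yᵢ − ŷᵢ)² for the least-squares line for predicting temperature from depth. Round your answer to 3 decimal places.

b = Sxy/Sxx = -1247.75/30590.875 = -0.040788
SSE = Syy − b·Sxy = 57.5 − (-0.040788)·(-1247.75) = 6.606390

6.606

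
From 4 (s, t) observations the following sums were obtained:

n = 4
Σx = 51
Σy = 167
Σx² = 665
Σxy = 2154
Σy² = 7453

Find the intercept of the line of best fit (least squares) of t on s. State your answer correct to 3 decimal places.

20.356

Sxx = Σx² − (Σx)²/n = 665 − 650.25 = 14.75
Sxy = Σxy − (Σx)(Σy)/n = 2154 − 2129.25 = 24.75
b = Sxy/Sxx = 24.75/14.75 = 1.677966
a = ȳ − b·x̄ = 41.75 − 1.677966·12.75 = 20.355932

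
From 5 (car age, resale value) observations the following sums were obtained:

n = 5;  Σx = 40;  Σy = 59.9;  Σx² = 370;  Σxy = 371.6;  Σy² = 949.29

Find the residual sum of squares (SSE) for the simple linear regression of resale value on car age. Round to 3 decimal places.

0.133

Sxx = Σx² − (Σx)²/n = 370 − 320 = 50
Sxy = Σxy − (Σx)(Σy)/n = 371.6 − 479.2 = -107.6
Syy = Σy² − (Σy)²/n = 949.29 − 717.602 = 231.688
b = Sxy/Sxx = -107.6/50 = -2.152
SSE = Syy − b·Sxy = 231.688 − (-2.152)·(-107.6) = 0.1328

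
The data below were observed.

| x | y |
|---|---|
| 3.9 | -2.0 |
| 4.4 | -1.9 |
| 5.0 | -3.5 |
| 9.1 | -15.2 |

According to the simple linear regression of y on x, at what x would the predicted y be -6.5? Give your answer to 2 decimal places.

n = 4, Σx = 22.4, Σy = -22.6, Σxy = -171.98, Σx² = 142.38
Sxx = Σx² − (Σx)²/n = 142.38 − 125.44 = 16.94
Sxy = Σxy − (Σx)(Σy)/n = -171.98 − (-126.56) = -45.42
b = Sxy/Sxx = -45.42/16.94 = -2.681228
a = ȳ − b·x̄ = -5.65 − (-2.681228)·5.6 = 9.364876
Set a + b·x = -6.5: x = (-6.5 − 9.364876) / (-2.681228) = 5.917019

5.92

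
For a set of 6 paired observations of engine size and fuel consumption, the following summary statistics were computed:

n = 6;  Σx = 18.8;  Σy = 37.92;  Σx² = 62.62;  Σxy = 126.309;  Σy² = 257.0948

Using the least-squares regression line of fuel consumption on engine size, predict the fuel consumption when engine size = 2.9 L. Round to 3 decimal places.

Sxx = Σx² − (Σx)²/n = 62.62 − 58.906667 = 3.713333
Sxy = Σxy − (Σx)(Σy)/n = 126.309 − 118.816 = 7.493
b = Sxy/Sxx = 7.493/3.713333 = 2.017864
a = ȳ − b·x̄ = 6.32 − 2.017864·3.133333 = -0.002639
ŷ(2.9) = a + b·2.9 = -0.002639 + 2.017864·2.9 = 5.849165

5.849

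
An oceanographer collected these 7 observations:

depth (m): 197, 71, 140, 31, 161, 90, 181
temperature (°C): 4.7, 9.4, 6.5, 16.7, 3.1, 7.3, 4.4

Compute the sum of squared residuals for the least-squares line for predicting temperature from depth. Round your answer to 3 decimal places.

n = 7, Σx = 871, Σy = 52.1, Σxy = 4973.5, Σx² = 131193, Σy² = 513.85
Sxx = Σx² − (Σx)²/n = 131193 − 108377.285714 = 22815.714286
Sxy = Σxy − (Σx)(Σy)/n = 4973.5 − 6482.728571 = -1509.228571
Syy = Σy² − (Σy)²/n = 513.85 − 387.772857 = 126.077143
b = Sxy/Sxx = -1509.228571/22815.714286 = -0.066149
SSE = Syy − b·Sxy = 126.077143 − (-0.066149)·(-1509.228571) = 26.243719

26.244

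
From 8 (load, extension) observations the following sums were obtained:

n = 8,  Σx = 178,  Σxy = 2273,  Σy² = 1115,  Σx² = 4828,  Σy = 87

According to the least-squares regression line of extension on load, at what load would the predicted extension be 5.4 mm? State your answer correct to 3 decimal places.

8.167

Sxx = Σx² − (Σx)²/n = 4828 − 3960.5 = 867.5
Sxy = Σxy − (Σx)(Σy)/n = 2273 − 1935.75 = 337.25
b = Sxy/Sxx = 337.25/867.5 = 0.388761
a = ȳ − b·x̄ = 10.875 − 0.388761·22.25 = 2.225072
Set a + b·x = 5.4: x = (5.4 − 2.225072) / 0.388761 = 8.166790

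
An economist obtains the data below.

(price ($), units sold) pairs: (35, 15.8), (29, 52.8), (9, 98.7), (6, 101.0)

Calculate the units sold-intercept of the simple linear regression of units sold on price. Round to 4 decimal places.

121.6369

n = 4, Σx = 79, Σy = 268.3, Σxy = 3578.5, Σx² = 2183
Sxx = Σx² − (Σx)²/n = 2183 − 1560.25 = 622.75
Sxy = Σxy − (Σx)(Σy)/n = 3578.5 − 5298.925 = -1720.425
b = Sxy/Sxx = -1720.425/622.75 = -2.762625
a = ȳ − b·x̄ = 67.075 − (-2.762625)·19.75 = 121.636853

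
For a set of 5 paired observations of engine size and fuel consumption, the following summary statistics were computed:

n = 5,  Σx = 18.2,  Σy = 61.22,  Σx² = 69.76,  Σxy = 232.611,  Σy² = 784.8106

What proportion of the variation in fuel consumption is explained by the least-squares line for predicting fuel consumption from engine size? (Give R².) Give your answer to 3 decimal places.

Sxx = Σx² − (Σx)²/n = 69.76 − 66.248 = 3.512
Sxy = Σxy − (Σx)(Σy)/n = 232.611 − 222.8408 = 9.7702
Syy = Σy² − (Σy)²/n = 784.8106 − 749.57768 = 35.23292
R² = Sxy²/(Sxx·Syy) = (9.7702)²/(3.512·35.23292) = 0.771443

0.771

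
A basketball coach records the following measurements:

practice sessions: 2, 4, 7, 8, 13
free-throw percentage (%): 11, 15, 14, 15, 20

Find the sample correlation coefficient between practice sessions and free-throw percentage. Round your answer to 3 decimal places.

0.917

n = 5, Σx = 34, Σy = 75, Σxy = 560, Σx² = 302, Σy² = 1167
Sxx = Σx² − (Σx)²/n = 302 − 231.2 = 70.8
Sxy = Σxy − (Σx)(Σy)/n = 560 − 510 = 50
Syy = Σy² − (Σy)²/n = 1167 − 1125 = 42
r = Sxy/√(Sxx·Syy) = 50/√(2973.6) = 50/54.530725 = 0.916914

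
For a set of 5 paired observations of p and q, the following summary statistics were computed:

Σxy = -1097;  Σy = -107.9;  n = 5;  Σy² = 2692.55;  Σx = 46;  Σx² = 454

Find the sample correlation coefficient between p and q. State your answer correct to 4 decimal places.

-0.9851

Sxx = Σx² − (Σx)²/n = 454 − 423.2 = 30.8
Sxy = Σxy − (Σx)(Σy)/n = -1097 − (-992.68) = -104.32
Syy = Σy² − (Σy)²/n = 2692.55 − 2328.482 = 364.068
r = Sxy/√(Sxx·Syy) = -104.32/√(11213.2944) = -104.32/105.892844 = -0.985147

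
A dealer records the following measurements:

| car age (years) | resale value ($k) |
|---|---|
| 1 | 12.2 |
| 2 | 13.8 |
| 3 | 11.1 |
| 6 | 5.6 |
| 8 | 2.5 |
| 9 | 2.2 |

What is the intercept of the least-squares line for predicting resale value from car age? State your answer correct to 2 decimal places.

15.18

n = 6, Σx = 29, Σy = 47.4, Σxy = 146.5, Σx² = 195
Sxx = Σx² − (Σx)²/n = 195 − 140.166667 = 54.833333
Sxy = Σxy − (Σx)(Σy)/n = 146.5 − 229.1 = -82.6
b = Sxy/Sxx = -82.6/54.833333 = -1.506383
a = ȳ − b·x̄ = 7.9 − (-1.506383)·4.833333 = 15.180851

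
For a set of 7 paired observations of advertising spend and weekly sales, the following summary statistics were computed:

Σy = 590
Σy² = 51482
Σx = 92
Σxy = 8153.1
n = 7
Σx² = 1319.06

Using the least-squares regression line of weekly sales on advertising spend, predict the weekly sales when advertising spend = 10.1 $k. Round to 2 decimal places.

Sxx = Σx² − (Σx)²/n = 1319.06 − 1209.142857 = 109.917143
Sxy = Σxy − (Σx)(Σy)/n = 8153.1 − 7754.285714 = 398.814286
b = Sxy/Sxx = 398.814286/109.917143 = 3.628317
a = ȳ − b·x̄ = 84.285714 − 3.628317·13.142857 = 36.599257
ŷ(10.1) = a + b·10.1 = 36.599257 + 3.628317·10.1 = 73.245263

73.25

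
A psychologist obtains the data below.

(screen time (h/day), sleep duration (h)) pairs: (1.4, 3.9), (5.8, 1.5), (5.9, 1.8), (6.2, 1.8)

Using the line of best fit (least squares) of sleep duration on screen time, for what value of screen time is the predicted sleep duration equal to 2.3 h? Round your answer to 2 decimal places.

4.72

n = 4, Σx = 19.3, Σy = 9, Σxy = 35.94, Σx² = 108.85
Sxx = Σx² − (Σx)²/n = 108.85 − 93.1225 = 15.7275
Sxy = Σxy − (Σx)(Σy)/n = 35.94 − 43.425 = -7.485
b = Sxy/Sxx = -7.485/15.7275 = -0.475918
a = ȳ − b·x̄ = 2.25 − (-0.475918)·4.825 = 4.546304
Set a + b·x = 2.3: x = (2.3 − 4.546304) / (-0.475918) = 4.719940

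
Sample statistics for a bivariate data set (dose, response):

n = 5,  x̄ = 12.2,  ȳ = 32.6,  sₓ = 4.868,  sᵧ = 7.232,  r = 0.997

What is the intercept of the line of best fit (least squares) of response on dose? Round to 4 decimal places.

b = r · sᵧ/sₓ = 0.997 · 7.232/4.868 = 1.481164
a = ȳ − b·x̄ = 32.6 − 1.481164·12.2 = 14.529805

14.5298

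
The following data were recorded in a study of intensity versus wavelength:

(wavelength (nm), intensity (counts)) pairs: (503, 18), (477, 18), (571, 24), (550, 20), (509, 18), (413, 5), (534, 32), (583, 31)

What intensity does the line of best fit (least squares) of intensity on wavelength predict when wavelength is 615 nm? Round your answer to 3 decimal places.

n = 8, Σx = 4140, Σy = 166, Σxy = 88732, Σx² = 2163774
Sxx = Σx² − (Σx)²/n = 2163774 − 2142450 = 21324
Sxy = Σxy − (Σx)(Σy)/n = 88732 − 85905 = 2827
b = Sxy/Sxx = 2827/21324 = 0.132574
a = ȳ − b·x̄ = 20.75 − 0.132574·517.5 = -47.856851
ŷ(615) = a + b·615 = -47.856851 + 0.132574·615 = 33.675929

33.676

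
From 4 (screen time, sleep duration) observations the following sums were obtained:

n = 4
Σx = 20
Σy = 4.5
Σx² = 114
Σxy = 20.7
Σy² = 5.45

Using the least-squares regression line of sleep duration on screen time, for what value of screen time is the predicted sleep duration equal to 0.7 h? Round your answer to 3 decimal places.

8.306

Sxx = Σx² − (Σx)²/n = 114 − 100 = 14
Sxy = Σxy − (Σx)(Σy)/n = 20.7 − 22.5 = -1.8
b = Sxy/Sxx = -1.8/14 = -0.128571
a = ȳ − b·x̄ = 1.125 − (-0.128571)·5 = 1.767857
Set a + b·x = 0.7: x = (0.7 − 1.767857) / (-0.128571) = 8.305556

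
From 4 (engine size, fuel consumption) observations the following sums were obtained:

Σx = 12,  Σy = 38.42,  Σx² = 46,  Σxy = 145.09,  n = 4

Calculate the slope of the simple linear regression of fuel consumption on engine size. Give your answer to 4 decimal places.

Sxx = Σx² − (Σx)²/n = 46 − 36 = 10
Sxy = Σxy − (Σx)(Σy)/n = 145.09 − 115.26 = 29.83
b = Sxy/Sxx = 29.83/10 = 2.983

2.9830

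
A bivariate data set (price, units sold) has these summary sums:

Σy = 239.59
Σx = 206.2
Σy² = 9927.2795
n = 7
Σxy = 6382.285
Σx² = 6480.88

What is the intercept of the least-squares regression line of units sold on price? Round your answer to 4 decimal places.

83.1286

Sxx = Σx² − (Σx)²/n = 6480.88 − 6074.062857 = 406.817143
Sxy = Σxy − (Σx)(Σy)/n = 6382.285 − 7057.636857 = -675.351857
b = Sxy/Sxx = -675.351857/406.817143 = -1.660087
a = ȳ − b·x̄ = 34.227143 − (-1.660087)·29.457143 = 83.128563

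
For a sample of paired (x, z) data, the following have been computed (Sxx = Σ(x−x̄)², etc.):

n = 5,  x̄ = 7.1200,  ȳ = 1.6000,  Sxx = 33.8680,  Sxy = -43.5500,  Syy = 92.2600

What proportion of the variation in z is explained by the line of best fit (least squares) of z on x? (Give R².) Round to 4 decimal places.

R² = Sxy²/(Sxx·Syy) = (-43.55)²/(33.868·92.26) = 0.606979

0.6070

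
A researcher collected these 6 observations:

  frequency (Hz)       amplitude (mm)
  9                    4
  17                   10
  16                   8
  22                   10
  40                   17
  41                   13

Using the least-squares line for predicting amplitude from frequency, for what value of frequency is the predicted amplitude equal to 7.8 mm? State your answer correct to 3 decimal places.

n = 6, Σx = 145, Σy = 62, Σxy = 1767, Σx² = 4391
Sxx = Σx² − (Σx)²/n = 4391 − 3504.166667 = 886.833333
Sxy = Σxy − (Σx)(Σy)/n = 1767 − 1498.333333 = 268.666667
b = Sxy/Sxx = 268.666667/886.833333 = 0.302951
a = ȳ − b·x̄ = 10.333333 − 0.302951·24.166667 = 3.012028
Set a + b·x = 7.8: x = (7.8 − 3.012028) / 0.302951 = 15.804467

15.804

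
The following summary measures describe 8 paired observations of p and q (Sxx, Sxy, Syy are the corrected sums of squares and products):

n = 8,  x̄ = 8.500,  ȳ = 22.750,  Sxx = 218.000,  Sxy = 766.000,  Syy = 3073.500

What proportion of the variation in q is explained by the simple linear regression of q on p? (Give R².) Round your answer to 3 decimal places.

0.876

R² = Sxy²/(Sxx·Syy) = (766)²/(218·3073.5) = 0.875725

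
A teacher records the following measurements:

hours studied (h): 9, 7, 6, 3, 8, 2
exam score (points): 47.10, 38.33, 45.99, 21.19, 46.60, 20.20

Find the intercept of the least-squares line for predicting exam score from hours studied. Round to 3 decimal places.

n = 6, Σx = 35, Σy = 219.41, Σxy = 1444.92, Σx² = 243
Sxx = Σx² − (Σx)²/n = 243 − 204.166667 = 38.833333
Sxy = Σxy − (Σx)(Σy)/n = 1444.92 − 1279.891667 = 165.028333
b = Sxy/Sxx = 165.028333/38.833333 = 4.249657
a = ȳ − b·x̄ = 36.568333 − 4.249657·5.833333 = 11.778670

11.779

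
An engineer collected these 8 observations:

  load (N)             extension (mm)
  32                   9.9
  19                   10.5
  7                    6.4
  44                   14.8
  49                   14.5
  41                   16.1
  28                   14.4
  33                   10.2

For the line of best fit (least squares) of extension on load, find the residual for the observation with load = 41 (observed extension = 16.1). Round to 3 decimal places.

2.149

n = 8, Σx = 253, Σy = 96.8, Σxy = 3322.7, Σx² = 9325
Sxx = Σx² − (Σx)²/n = 9325 − 8001.125 = 1323.875
Sxy = Σxy − (Σx)(Σy)/n = 3322.7 − 3061.3 = 261.4
b = Sxy/Sxx = 261.4/1323.875 = 0.197451
a = ȳ − b·x̄ = 12.1 − 0.197451·31.625 = 5.855623
ŷ(41) = 5.855623 + 0.197451·41 = 13.951100
residual = y − ŷ = 16.1 − 13.951100 = 2.148900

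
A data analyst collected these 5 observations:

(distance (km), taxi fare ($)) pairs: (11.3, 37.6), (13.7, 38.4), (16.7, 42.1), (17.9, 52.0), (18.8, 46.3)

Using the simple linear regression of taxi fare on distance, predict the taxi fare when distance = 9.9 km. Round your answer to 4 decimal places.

34.0282

n = 5, Σx = 78.4, Σy = 216.4, Σxy = 3455.27, Σx² = 1268.12
Sxx = Σx² − (Σx)²/n = 1268.12 − 1229.312 = 38.808
Sxy = Σxy − (Σx)(Σy)/n = 3455.27 − 3393.152 = 62.118
b = Sxy/Sxx = 62.118/38.808 = 1.600649
a = ȳ − b·x̄ = 43.28 − 1.600649·15.68 = 18.181818
ŷ(9.9) = a + b·9.9 = 18.181818 + 1.600649·9.9 = 34.028247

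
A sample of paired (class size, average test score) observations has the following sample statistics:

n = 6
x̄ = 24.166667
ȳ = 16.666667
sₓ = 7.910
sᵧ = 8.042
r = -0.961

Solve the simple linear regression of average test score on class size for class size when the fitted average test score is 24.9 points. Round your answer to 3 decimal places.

b = r · sᵧ/sₓ = -0.961 · 8.042/7.91 = -0.977037
a = ȳ − b·x̄ = 16.666667 − (-0.977037)·24.166667 = 40.278393
Set a + b·x = 24.9: x = (24.9 − 40.278393) / (-0.977037) = 15.739828

15.740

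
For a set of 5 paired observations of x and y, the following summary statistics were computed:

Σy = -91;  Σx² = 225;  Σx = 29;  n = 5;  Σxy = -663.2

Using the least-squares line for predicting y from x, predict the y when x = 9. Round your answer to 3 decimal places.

-25.828

Sxx = Σx² − (Σx)²/n = 225 − 168.2 = 56.8
Sxy = Σxy − (Σx)(Σy)/n = -663.2 − (-527.8) = -135.4
b = Sxy/Sxx = -135.4/56.8 = -2.383803
a = ȳ − b·x̄ = -18.2 − (-2.383803)·5.8 = -4.373944
ŷ(9) = a + b·9 = -4.373944 + (-2.383803)·9 = -25.828169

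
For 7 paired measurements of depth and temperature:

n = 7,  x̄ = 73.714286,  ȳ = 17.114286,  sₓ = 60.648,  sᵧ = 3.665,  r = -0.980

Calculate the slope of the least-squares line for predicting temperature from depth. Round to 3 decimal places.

-0.059

b = r · sᵧ/sₓ = -0.98 · 3.665/60.648 = -0.059222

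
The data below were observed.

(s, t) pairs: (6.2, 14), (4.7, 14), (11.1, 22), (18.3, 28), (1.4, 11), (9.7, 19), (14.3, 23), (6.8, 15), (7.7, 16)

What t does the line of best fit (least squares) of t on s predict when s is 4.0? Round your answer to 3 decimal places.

n = 9, Σx = 80.2, Σy = 162, Σxy = 1663, Σx² = 924.7
Sxx = Σx² − (Σx)²/n = 924.7 − 714.671111 = 210.028889
Sxy = Σxy − (Σx)(Σy)/n = 1663 − 1443.6 = 219.4
b = Sxy/Sxx = 219.4/210.028889 = 1.044618
a = ȳ − b·x̄ = 18 − 1.044618·8.911111 = 8.691291
ŷ(4.0) = a + b·4.0 = 8.691291 + 1.044618·4 = 12.869764

12.870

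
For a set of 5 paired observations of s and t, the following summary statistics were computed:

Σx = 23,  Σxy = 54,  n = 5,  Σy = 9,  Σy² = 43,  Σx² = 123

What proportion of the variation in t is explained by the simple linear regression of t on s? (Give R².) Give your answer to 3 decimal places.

Sxx = Σx² − (Σx)²/n = 123 − 105.8 = 17.2
Sxy = Σxy − (Σx)(Σy)/n = 54 − 41.4 = 12.6
Syy = Σy² − (Σy)²/n = 43 − 16.2 = 26.8
R² = Sxy²/(Sxx·Syy) = (12.6)²/(17.2·26.8) = 0.344412

0.344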